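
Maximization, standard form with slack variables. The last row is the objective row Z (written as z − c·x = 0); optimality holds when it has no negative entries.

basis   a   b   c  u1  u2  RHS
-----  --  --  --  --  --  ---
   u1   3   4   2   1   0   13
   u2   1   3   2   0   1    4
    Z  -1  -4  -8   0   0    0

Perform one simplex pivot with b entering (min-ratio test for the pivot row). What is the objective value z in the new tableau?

Ratio test on column b — row 1: 13/4 = 13/4; row 2: 4/3 = 4/3. Minimum is 4/3 at row 2 (u2 leaves); pivot element 3.
Pivot on row 2; the Z-row RHS becomes 0 − (-4)·(4/3) = 16/3.

16/3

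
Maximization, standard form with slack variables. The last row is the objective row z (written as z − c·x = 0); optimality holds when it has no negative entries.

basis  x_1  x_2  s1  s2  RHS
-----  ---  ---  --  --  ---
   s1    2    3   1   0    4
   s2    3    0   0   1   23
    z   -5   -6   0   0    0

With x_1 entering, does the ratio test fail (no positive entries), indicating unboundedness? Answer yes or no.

no

Column x_1 has positive entries in row(s) 1, 2, so the ratio test bounds it — not unbounded.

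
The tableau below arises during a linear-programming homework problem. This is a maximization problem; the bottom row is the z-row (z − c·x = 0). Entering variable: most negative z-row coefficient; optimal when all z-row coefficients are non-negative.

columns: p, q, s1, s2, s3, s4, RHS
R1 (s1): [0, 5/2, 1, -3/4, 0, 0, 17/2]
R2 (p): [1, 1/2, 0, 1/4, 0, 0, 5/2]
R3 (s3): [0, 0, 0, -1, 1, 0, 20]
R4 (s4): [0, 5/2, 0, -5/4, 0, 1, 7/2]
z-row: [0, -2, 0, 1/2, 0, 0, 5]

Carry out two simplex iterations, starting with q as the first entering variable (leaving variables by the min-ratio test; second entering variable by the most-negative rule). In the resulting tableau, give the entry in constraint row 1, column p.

Ratio test on column q — row 1: (17/2)/(5/2) = 17/5; row 2: (5/2)/(1/2) = 5; row 3: entry 0 ≤ 0; row 4: (7/2)/(5/2) = 7/5. Minimum is 7/5 at row 4 (s4 leaves); pivot element 5/2.
Divide row 4 by 5/2; eliminate column q from the other rows.
Second iteration: most negative z-row entry is -1/2 in column s2, so s2 enters.
Ratio test on column s2 — row 1: 5/(1/2) = 10; row 2: (9/5)/(1/2) = 18/5; row 3: entry -1 ≤ 0; row 4: entry -1/2 ≤ 0. Minimum is 18/5 at row 2 (p leaves); pivot element 1/2.
Divide row 2 by 1/2; eliminate column s2 from the other rows.
After both pivots, the entry at constraint row 1, column p is -1.

-1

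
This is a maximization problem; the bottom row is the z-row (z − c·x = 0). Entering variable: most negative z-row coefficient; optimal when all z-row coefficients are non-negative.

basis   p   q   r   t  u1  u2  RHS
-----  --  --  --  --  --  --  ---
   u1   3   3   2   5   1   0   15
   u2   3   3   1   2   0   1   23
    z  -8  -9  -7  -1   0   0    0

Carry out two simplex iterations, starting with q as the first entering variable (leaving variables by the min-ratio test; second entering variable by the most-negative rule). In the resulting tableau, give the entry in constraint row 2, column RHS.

31/2

Ratio test on column q — row 1: 15/3 = 5; row 2: 23/3 = 23/3. Minimum is 5 at row 1 (u1 leaves); pivot element 3.
Divide row 1 by 3; eliminate column q from the other rows.
Second iteration: most negative z-row entry is -1 in column r, so r enters.
Ratio test on column r — row 1: 5/(2/3) = 15/2; row 2: entry -1 ≤ 0. Minimum is 15/2 at row 1 (q leaves); pivot element 2/3.
Divide row 1 by 2/3; eliminate column r from the other rows.
After both pivots, the entry at constraint row 2, column RHS is 31/2.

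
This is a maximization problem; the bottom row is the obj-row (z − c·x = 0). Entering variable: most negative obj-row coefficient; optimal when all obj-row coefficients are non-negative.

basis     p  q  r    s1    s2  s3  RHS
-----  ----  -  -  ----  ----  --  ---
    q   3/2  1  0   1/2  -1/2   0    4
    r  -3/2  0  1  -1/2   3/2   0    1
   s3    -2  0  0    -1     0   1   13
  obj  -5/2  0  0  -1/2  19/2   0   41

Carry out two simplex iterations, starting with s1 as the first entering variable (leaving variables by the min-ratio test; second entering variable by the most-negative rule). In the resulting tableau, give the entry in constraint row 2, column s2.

1

Ratio test on column s1 — row 1: 4/(1/2) = 8; row 2: entry -1/2 ≤ 0; row 3: entry -1 ≤ 0. Minimum is 8 at row 1 (q leaves); pivot element 1/2.
Divide row 1 by 1/2; eliminate column s1 from the other rows.
Second iteration: most negative obj-row entry is -1 in column p, so p enters.
Ratio test on column p — row 1: 8/3 = 8/3; row 2: entry 0 ≤ 0; row 3: 21/1 = 21. Minimum is 8/3 at row 1 (s1 leaves); pivot element 3.
Divide row 1 by 3; eliminate column p from the other rows.
After both pivots, the entry at constraint row 2, column s2 is 1.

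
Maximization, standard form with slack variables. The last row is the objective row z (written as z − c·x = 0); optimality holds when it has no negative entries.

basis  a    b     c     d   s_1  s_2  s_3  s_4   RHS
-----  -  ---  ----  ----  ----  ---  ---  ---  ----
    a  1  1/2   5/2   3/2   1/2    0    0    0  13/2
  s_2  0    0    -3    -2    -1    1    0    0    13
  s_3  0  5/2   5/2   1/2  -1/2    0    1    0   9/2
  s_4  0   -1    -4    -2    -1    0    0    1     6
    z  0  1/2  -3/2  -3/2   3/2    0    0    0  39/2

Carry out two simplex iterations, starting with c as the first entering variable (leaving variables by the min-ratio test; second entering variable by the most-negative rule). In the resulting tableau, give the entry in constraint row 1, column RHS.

2

Ratio test on column c — row 1: (13/2)/(5/2) = 13/5; row 2: entry -3 ≤ 0; row 3: (9/2)/(5/2) = 9/5; row 4: entry -4 ≤ 0. Minimum is 9/5 at row 3 (s_3 leaves); pivot element 5/2.
Divide row 3 by 5/2; eliminate column c from the other rows.
Second iteration: most negative z-row entry is -6/5 in column d, so d enters.
Ratio test on column d — row 1: 2/1 = 2; row 2: entry -7/5 ≤ 0; row 3: (9/5)/(1/5) = 9; row 4: entry -6/5 ≤ 0. Minimum is 2 at row 1 (a leaves); pivot element 1.
Divide row 1 by 1; eliminate column d from the other rows.
After both pivots, the entry at constraint row 1, column RHS is 2.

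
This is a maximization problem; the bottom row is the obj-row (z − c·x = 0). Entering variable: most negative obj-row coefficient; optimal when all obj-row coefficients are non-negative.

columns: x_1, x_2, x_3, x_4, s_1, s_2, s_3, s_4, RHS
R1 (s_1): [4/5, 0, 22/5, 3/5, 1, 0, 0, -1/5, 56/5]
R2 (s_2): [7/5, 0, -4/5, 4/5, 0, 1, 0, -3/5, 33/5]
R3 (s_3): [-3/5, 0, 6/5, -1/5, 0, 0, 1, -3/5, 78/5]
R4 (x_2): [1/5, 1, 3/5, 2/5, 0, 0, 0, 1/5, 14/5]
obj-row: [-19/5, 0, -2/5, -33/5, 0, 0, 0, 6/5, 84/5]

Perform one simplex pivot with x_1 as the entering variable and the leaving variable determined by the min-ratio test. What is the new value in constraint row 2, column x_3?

-4/7

Ratio test on column x_1 — row 1: (56/5)/(4/5) = 14; row 2: (33/5)/(7/5) = 33/7; row 3: entry -3/5 ≤ 0; row 4: (14/5)/(1/5) = 14. Minimum is 33/7 at row 2 (s_2 leaves); pivot element 7/5.
Divide row 2 by 7/5; eliminate column x_1 from the other rows.
In the new row 2, the x_3 entry is the old entry divided by the pivot: (-4/5)/(7/5) = -4/7.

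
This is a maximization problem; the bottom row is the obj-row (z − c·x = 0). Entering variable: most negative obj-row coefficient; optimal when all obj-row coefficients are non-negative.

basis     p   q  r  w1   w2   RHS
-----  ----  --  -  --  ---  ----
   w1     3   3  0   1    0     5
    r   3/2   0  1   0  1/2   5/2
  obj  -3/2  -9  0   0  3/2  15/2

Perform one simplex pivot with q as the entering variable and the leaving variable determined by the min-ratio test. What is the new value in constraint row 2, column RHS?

Ratio test on column q — row 1: 5/3 = 5/3; row 2: entry 0 ≤ 0. Minimum is 5/3 at row 1 (w1 leaves); pivot element 3.
Divide row 1 by 3; eliminate column q from the other rows.
Row 2 update in column RHS: 5/2 − 0·(5/3) = 5/2.

5/2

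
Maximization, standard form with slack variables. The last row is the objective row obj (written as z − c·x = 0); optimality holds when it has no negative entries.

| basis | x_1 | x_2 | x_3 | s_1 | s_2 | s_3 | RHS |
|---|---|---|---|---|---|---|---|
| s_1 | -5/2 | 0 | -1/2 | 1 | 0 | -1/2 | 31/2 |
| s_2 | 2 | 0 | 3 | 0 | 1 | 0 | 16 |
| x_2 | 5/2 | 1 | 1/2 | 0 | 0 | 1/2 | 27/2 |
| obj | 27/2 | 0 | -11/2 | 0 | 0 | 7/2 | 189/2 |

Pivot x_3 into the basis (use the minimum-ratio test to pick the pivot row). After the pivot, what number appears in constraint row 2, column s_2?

1/3

Ratio test on column x_3 — row 1: entry -1/2 ≤ 0; row 2: 16/3 = 16/3; row 3: (27/2)/(1/2) = 27. Minimum is 16/3 at row 2 (s_2 leaves); pivot element 3.
Divide row 2 by 3; eliminate column x_3 from the other rows.
In the new row 2, the s_2 entry is the old entry divided by the pivot: 1/3 = 1/3.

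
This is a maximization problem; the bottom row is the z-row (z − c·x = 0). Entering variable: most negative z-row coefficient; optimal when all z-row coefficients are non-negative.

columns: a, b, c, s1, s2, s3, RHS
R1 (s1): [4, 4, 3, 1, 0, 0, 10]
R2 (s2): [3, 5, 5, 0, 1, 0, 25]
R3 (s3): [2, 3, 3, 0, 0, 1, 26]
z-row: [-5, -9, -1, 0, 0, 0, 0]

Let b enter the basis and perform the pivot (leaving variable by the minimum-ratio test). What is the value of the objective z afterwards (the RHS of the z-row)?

45/2

Ratio test on column b — row 1: 10/4 = 5/2; row 2: 25/5 = 5; row 3: 26/3 = 26/3. Minimum is 5/2 at row 1 (s1 leaves); pivot element 4.
Pivot on row 1; the z-row RHS becomes 0 − (-9)·(5/2) = 45/2.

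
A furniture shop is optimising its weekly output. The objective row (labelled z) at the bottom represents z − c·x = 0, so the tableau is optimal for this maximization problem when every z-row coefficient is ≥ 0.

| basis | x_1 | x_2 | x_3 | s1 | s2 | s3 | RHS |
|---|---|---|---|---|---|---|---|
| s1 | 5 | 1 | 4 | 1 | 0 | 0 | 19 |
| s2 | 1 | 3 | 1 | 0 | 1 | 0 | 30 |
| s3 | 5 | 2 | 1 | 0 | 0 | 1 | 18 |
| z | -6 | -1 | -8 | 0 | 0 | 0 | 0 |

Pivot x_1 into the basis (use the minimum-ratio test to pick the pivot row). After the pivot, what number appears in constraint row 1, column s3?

Ratio test on column x_1 — row 1: 19/5 = 19/5; row 2: 30/1 = 30; row 3: 18/5 = 18/5. Minimum is 18/5 at row 3 (s3 leaves); pivot element 5.
Divide row 3 by 5; eliminate column x_1 from the other rows.
Row 1 update in column s3: 0 − 5·(1/5) = -1.

-1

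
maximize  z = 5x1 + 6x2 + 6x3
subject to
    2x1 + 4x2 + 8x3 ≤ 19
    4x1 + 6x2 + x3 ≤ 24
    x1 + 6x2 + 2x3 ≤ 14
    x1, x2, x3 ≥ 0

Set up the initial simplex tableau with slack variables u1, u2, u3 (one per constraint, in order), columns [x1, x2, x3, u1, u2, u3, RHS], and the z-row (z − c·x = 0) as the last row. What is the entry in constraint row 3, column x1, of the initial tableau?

Constraint 3 has coefficient 1 on x1.

1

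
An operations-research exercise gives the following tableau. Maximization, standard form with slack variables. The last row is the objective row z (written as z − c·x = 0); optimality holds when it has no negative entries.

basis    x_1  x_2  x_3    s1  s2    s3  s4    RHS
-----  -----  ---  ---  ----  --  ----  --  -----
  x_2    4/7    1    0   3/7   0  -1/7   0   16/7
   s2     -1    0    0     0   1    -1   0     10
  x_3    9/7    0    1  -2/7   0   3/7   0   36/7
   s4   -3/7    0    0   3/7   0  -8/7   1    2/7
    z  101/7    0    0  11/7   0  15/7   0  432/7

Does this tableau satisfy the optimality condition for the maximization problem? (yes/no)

yes

Every z-row coefficient is ≥ 0, so the tableau is optimal.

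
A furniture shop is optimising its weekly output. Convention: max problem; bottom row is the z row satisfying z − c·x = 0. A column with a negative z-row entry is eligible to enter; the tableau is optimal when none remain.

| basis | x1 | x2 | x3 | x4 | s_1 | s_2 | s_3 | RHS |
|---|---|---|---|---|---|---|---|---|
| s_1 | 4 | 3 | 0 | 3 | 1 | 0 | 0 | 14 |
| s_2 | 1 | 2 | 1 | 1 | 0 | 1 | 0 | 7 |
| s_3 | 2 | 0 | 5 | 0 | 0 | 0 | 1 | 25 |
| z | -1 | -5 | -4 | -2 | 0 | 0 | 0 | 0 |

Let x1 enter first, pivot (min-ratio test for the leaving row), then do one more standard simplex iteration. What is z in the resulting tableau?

Ratio test on column x1 — row 1: 14/4 = 7/2; row 2: 7/1 = 7; row 3: 25/2 = 25/2. Minimum is 7/2 at row 1 (s_1 leaves); pivot element 4.
Pivot on row 1; the z-row RHS becomes 0 − (-1)·(7/2) = 7/2.
Next entering variable (most negative z-row entry -17/4): x2.
Ratio test on column x2 — row 1: (7/2)/(3/4) = 14/3; row 2: (7/2)/(5/4) = 14/5; row 3: entry -3/2 ≤ 0. Minimum is 14/5 at row 2 (s_2 leaves); pivot element 5/4.
After the second pivot the z-row RHS is 7/2 − (-17/4)·(14/5) = 77/5.

77/5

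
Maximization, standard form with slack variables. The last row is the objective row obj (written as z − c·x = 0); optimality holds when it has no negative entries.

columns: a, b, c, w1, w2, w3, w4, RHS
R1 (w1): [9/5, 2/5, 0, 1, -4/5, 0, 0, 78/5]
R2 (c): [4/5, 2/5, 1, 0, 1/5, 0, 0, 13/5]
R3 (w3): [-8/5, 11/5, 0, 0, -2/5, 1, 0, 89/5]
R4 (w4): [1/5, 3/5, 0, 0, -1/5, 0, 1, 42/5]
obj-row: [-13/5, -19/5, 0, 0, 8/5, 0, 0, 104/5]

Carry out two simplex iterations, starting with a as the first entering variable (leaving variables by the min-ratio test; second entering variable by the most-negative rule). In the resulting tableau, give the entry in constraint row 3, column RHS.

7/2

Ratio test on column a — row 1: (78/5)/(9/5) = 26/3; row 2: (13/5)/(4/5) = 13/4; row 3: entry -8/5 ≤ 0; row 4: (42/5)/(1/5) = 42. Minimum is 13/4 at row 2 (c leaves); pivot element 4/5.
Divide row 2 by 4/5; eliminate column a from the other rows.
Second iteration: most negative obj-row entry is -5/2 in column b, so b enters.
Ratio test on column b — row 1: entry -1/2 ≤ 0; row 2: (13/4)/(1/2) = 13/2; row 3: 23/3 = 23/3; row 4: (31/4)/(1/2) = 31/2. Minimum is 13/2 at row 2 (a leaves); pivot element 1/2.
Divide row 2 by 1/2; eliminate column b from the other rows.
After both pivots, the entry at constraint row 3, column RHS is 7/2.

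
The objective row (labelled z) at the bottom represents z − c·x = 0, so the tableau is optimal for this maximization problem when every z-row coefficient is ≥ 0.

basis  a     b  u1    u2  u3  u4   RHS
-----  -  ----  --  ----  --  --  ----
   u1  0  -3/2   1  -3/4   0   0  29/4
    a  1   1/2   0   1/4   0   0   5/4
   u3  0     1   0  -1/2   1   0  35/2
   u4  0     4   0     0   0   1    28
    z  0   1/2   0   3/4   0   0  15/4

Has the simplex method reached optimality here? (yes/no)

yes

Every z-row coefficient is ≥ 0, so the tableau is optimal.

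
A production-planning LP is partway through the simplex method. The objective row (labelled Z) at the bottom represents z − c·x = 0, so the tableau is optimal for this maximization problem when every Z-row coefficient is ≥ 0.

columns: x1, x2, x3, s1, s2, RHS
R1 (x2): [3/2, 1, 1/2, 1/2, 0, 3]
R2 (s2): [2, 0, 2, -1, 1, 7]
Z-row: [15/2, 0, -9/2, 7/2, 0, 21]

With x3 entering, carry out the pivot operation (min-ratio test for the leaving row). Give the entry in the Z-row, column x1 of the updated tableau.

Ratio test on column x3 — row 1: 3/(1/2) = 6; row 2: 7/2 = 7/2. Minimum is 7/2 at row 2 (s2 leaves); pivot element 2.
Divide row 2 by 2; eliminate column x3 from the other rows.
Z-row update in column x1: 15/2 − (-9/2)·1 = 12.

12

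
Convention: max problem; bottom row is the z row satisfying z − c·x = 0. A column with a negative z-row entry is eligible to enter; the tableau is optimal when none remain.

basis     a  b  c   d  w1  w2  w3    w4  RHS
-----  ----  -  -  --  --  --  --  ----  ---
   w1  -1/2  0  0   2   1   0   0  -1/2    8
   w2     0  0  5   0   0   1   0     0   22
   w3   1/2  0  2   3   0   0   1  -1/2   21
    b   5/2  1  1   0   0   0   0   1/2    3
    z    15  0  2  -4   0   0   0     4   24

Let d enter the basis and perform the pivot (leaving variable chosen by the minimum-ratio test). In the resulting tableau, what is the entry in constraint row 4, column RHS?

3

Ratio test on column d — row 1: 8/2 = 4; row 2: entry 0 ≤ 0; row 3: 21/3 = 7; row 4: entry 0 ≤ 0. Minimum is 4 at row 1 (w1 leaves); pivot element 2.
Divide row 1 by 2; eliminate column d from the other rows.
Row 4 update in column RHS: 3 − 0·4 = 3.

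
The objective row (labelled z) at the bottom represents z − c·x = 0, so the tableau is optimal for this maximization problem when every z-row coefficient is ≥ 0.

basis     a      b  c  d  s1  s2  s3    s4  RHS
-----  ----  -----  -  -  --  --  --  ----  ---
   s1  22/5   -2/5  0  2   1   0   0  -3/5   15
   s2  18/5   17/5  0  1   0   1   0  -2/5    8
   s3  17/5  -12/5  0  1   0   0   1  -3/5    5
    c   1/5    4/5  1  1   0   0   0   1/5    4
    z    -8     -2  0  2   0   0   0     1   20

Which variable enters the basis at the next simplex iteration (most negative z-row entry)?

a

Negative z-row entries: a: -8, b: -2.
The most negative is -8 in column a, so a enters.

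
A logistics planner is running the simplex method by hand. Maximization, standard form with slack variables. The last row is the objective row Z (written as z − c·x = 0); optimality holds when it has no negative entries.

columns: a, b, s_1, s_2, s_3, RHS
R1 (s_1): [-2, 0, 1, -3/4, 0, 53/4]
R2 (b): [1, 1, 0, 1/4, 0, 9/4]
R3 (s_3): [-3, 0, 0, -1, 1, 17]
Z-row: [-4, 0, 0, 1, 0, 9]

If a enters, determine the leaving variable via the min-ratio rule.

Column a entries and ratios — s_1: -2 ≤ 0, skip; b: (9/4)/1 = 9/4; s_3: -3 ≤ 0, skip.
Smallest ratio is 9/4 in the row of b, so b leaves.

b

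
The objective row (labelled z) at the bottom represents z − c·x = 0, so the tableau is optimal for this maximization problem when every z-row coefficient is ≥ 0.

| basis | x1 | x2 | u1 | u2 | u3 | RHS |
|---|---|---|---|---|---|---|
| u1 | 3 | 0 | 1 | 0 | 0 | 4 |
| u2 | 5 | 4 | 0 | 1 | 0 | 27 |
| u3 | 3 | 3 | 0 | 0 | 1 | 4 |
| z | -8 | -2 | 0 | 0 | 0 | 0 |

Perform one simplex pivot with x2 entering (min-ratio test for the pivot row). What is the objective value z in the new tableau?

Ratio test on column x2 — row 1: entry 0 ≤ 0; row 2: 27/4 = 27/4; row 3: 4/3 = 4/3. Minimum is 4/3 at row 3 (u3 leaves); pivot element 3.
Pivot on row 3; the z-row RHS becomes 0 − (-2)·(4/3) = 8/3.

8/3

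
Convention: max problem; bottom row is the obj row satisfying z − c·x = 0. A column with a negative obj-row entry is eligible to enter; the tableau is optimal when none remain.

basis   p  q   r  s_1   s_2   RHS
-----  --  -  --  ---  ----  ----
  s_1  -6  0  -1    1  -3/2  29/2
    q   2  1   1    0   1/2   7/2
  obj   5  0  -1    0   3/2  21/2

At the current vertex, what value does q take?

7/2

q is basic (row 2); its value is the RHS of that row, 7/2.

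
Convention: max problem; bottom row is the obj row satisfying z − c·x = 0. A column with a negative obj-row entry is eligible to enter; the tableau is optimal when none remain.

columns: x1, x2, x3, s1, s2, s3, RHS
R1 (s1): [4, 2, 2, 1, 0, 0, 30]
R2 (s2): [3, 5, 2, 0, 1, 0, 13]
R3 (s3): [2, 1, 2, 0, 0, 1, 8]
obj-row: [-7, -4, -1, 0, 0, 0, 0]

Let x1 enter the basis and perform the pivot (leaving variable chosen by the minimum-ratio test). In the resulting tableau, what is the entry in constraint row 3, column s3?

1/2

Ratio test on column x1 — row 1: 30/4 = 15/2; row 2: 13/3 = 13/3; row 3: 8/2 = 4. Minimum is 4 at row 3 (s3 leaves); pivot element 2.
Divide row 3 by 2; eliminate column x1 from the other rows.
In the new row 3, the s3 entry is the old entry divided by the pivot: 1/2 = 1/2.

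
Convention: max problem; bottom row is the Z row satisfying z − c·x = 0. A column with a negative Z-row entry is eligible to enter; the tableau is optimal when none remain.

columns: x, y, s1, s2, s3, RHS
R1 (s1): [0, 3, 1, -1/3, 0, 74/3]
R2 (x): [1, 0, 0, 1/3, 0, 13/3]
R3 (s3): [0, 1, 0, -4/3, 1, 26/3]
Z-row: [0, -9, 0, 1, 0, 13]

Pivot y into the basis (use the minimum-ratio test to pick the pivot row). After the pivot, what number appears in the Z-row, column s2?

0

Ratio test on column y — row 1: (74/3)/3 = 74/9; row 2: entry 0 ≤ 0; row 3: (26/3)/1 = 26/3. Minimum is 74/9 at row 1 (s1 leaves); pivot element 3.
Divide row 1 by 3; eliminate column y from the other rows.
Z-row update in column s2: 1 − (-9)·(-1/9) = 0.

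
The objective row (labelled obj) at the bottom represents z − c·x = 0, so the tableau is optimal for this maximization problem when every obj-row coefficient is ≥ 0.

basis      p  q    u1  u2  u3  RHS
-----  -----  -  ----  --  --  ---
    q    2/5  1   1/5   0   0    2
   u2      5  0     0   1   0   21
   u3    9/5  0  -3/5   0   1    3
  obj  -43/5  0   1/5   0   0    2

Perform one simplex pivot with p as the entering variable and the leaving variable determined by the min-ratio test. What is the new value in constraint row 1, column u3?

Ratio test on column p — row 1: 2/(2/5) = 5; row 2: 21/5 = 21/5; row 3: 3/(9/5) = 5/3. Minimum is 5/3 at row 3 (u3 leaves); pivot element 9/5.
Divide row 3 by 9/5; eliminate column p from the other rows.
Row 1 update in column u3: 0 − (2/5)·(5/9) = -2/9.

-2/9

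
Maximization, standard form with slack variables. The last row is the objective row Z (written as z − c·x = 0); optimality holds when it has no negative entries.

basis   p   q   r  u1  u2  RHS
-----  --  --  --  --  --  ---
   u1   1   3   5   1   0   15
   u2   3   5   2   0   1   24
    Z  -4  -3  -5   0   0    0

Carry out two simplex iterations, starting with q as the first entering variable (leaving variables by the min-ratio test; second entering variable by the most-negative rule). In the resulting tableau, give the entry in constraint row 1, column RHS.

3/19

Ratio test on column q — row 1: 15/3 = 5; row 2: 24/5 = 24/5. Minimum is 24/5 at row 2 (u2 leaves); pivot element 5.
Divide row 2 by 5; eliminate column q from the other rows.
Second iteration: most negative Z-row entry is -19/5 in column r, so r enters.
Ratio test on column r — row 1: (3/5)/(19/5) = 3/19; row 2: (24/5)/(2/5) = 12. Minimum is 3/19 at row 1 (u1 leaves); pivot element 19/5.
Divide row 1 by 19/5; eliminate column r from the other rows.
After both pivots, the entry at constraint row 1, column RHS is 3/19.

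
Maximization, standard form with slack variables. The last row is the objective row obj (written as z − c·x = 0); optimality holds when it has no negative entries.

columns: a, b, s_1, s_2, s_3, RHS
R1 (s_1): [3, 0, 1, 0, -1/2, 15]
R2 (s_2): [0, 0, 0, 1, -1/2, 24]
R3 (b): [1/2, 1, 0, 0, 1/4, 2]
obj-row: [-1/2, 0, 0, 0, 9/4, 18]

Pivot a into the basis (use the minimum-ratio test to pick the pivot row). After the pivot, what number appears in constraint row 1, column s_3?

Ratio test on column a — row 1: 15/3 = 5; row 2: entry 0 ≤ 0; row 3: 2/(1/2) = 4. Minimum is 4 at row 3 (b leaves); pivot element 1/2.
Divide row 3 by 1/2; eliminate column a from the other rows.
Row 1 update in column s_3: -1/2 − 3·(1/2) = -2.

-2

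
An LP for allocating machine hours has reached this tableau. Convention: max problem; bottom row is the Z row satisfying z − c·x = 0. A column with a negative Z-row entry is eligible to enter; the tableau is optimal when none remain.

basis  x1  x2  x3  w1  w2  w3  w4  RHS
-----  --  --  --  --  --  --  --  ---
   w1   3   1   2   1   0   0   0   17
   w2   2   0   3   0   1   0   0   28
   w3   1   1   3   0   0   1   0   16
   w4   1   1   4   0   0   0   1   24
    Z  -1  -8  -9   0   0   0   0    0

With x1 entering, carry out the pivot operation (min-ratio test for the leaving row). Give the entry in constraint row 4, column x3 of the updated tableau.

10/3

Ratio test on column x1 — row 1: 17/3 = 17/3; row 2: 28/2 = 14; row 3: 16/1 = 16; row 4: 24/1 = 24. Minimum is 17/3 at row 1 (w1 leaves); pivot element 3.
Divide row 1 by 3; eliminate column x1 from the other rows.
Row 4 update in column x3: 4 − 1·(2/3) = 10/3.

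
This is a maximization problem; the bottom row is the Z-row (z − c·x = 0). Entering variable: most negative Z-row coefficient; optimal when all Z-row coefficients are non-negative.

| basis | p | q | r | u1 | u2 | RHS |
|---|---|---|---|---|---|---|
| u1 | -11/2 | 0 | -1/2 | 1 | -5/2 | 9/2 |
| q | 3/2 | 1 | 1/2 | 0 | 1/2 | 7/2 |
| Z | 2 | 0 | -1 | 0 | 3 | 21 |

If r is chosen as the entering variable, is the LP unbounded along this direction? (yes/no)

Column r has positive entries in row(s) 2, so the ratio test bounds it — not unbounded.

no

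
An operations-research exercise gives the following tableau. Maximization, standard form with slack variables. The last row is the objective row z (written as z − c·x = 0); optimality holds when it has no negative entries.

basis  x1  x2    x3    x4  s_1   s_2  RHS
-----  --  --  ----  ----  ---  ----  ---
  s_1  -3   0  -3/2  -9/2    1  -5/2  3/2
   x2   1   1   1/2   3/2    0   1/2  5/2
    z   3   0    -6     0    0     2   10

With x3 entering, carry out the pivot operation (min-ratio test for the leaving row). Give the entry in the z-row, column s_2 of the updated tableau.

8

Ratio test on column x3 — row 1: entry -3/2 ≤ 0; row 2: (5/2)/(1/2) = 5. Minimum is 5 at row 2 (x2 leaves); pivot element 1/2.
Divide row 2 by 1/2; eliminate column x3 from the other rows.
z-row update in column s_2: 2 − (-6)·1 = 8.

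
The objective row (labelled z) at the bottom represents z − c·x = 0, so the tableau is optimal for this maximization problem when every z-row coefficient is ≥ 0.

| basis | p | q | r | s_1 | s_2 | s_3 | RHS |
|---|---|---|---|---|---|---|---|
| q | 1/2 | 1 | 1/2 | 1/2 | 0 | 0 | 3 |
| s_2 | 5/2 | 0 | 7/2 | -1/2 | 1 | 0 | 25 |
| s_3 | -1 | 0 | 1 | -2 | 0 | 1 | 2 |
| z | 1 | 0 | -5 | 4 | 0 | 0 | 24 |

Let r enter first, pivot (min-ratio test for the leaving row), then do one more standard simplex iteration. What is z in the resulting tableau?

42

Ratio test on column r — row 1: 3/(1/2) = 6; row 2: 25/(7/2) = 50/7; row 3: 2/1 = 2. Minimum is 2 at row 3 (s_3 leaves); pivot element 1.
Pivot on row 3; the z-row RHS becomes 24 − (-5)·2 = 34.
Next entering variable (most negative z-row entry -6): s_1.
Ratio test on column s_1 — row 1: 2/(3/2) = 4/3; row 2: 18/(13/2) = 36/13; row 3: entry -2 ≤ 0. Minimum is 4/3 at row 1 (q leaves); pivot element 3/2.
After the second pivot the z-row RHS is 34 − (-6)·(4/3) = 42.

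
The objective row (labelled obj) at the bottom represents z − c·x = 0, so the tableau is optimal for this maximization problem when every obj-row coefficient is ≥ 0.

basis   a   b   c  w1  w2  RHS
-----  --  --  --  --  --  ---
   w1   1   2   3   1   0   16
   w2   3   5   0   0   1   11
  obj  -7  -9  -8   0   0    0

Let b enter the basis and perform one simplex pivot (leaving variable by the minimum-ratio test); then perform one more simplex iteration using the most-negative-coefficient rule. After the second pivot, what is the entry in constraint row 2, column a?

Ratio test on column b — row 1: 16/2 = 8; row 2: 11/5 = 11/5. Minimum is 11/5 at row 2 (w2 leaves); pivot element 5.
Divide row 2 by 5; eliminate column b from the other rows.
Second iteration: most negative obj-row entry is -8 in column c, so c enters.
Ratio test on column c — row 1: (58/5)/3 = 58/15; row 2: entry 0 ≤ 0. Minimum is 58/15 at row 1 (w1 leaves); pivot element 3.
Divide row 1 by 3; eliminate column c from the other rows.
After both pivots, the entry at constraint row 2, column a is 3/5.

3/5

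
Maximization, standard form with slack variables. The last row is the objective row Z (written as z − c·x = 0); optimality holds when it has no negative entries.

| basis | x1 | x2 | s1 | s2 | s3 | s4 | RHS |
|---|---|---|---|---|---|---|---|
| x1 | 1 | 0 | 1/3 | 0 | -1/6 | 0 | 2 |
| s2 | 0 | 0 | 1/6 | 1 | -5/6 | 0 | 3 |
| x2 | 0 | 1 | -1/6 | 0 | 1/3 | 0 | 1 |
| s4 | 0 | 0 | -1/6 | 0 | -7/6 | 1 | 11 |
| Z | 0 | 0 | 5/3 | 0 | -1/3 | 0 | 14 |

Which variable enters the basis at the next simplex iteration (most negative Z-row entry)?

Negative Z-row entries: s3: -1/3.
The most negative is -1/3 in column s3, so s3 enters.

s3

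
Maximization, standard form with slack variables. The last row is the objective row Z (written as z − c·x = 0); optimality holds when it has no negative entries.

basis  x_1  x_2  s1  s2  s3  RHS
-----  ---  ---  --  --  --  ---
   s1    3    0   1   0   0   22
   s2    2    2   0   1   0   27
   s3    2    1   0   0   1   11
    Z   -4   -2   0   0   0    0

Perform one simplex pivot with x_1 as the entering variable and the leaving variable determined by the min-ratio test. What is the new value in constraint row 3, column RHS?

11/2

Ratio test on column x_1 — row 1: 22/3 = 22/3; row 2: 27/2 = 27/2; row 3: 11/2 = 11/2. Minimum is 11/2 at row 3 (s3 leaves); pivot element 2.
Divide row 3 by 2; eliminate column x_1 from the other rows.
In the new row 3, the RHS entry is the old entry divided by the pivot: 11/2 = 11/2.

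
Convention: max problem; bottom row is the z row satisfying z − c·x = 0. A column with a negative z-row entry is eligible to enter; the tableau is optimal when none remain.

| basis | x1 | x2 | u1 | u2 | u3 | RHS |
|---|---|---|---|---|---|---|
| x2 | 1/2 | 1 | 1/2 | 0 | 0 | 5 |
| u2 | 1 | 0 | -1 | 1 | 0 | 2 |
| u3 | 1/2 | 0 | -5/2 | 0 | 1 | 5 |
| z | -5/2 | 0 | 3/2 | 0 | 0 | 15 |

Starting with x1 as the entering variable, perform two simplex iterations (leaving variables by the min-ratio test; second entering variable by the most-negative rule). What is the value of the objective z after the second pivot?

24

Ratio test on column x1 — row 1: 5/(1/2) = 10; row 2: 2/1 = 2; row 3: 5/(1/2) = 10. Minimum is 2 at row 2 (u2 leaves); pivot element 1.
Pivot on row 2; the z-row RHS becomes 15 − (-5/2)·2 = 20.
Next entering variable (most negative z-row entry -1): u1.
Ratio test on column u1 — row 1: 4/1 = 4; row 2: entry -1 ≤ 0; row 3: entry -2 ≤ 0. Minimum is 4 at row 1 (x2 leaves); pivot element 1.
After the second pivot the z-row RHS is 20 − (-1)·4 = 24.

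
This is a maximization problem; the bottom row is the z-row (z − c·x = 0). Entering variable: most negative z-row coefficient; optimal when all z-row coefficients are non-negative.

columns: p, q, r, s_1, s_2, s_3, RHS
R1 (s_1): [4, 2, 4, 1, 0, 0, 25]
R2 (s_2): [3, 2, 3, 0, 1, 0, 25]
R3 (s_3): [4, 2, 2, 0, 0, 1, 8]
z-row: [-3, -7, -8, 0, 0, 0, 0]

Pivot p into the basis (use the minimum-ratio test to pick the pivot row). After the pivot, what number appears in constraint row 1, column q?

Ratio test on column p — row 1: 25/4 = 25/4; row 2: 25/3 = 25/3; row 3: 8/4 = 2. Minimum is 2 at row 3 (s_3 leaves); pivot element 4.
Divide row 3 by 4; eliminate column p from the other rows.
Row 1 update in column q: 2 − 4·(1/2) = 0.

0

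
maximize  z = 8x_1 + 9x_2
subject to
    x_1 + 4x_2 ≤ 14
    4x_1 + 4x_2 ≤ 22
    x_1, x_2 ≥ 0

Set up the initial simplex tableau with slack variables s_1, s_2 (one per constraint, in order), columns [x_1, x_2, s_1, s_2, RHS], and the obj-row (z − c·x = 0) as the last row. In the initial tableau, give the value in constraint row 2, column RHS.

The RHS of constraint 2 is b_2 = 22.

22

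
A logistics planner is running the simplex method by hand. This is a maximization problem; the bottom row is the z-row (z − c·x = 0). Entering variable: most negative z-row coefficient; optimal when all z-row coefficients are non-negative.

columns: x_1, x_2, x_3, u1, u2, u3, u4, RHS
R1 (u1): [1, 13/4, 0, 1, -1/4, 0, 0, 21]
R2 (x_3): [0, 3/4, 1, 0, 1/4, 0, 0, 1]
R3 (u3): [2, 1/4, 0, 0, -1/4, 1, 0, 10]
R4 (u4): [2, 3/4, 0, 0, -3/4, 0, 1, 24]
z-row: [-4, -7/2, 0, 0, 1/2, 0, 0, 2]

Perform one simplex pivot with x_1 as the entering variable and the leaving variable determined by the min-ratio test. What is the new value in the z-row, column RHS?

22

Ratio test on column x_1 — row 1: 21/1 = 21; row 2: entry 0 ≤ 0; row 3: 10/2 = 5; row 4: 24/2 = 12. Minimum is 5 at row 3 (u3 leaves); pivot element 2.
Divide row 3 by 2; eliminate column x_1 from the other rows.
z-row update in column RHS: 2 − (-4)·5 = 22.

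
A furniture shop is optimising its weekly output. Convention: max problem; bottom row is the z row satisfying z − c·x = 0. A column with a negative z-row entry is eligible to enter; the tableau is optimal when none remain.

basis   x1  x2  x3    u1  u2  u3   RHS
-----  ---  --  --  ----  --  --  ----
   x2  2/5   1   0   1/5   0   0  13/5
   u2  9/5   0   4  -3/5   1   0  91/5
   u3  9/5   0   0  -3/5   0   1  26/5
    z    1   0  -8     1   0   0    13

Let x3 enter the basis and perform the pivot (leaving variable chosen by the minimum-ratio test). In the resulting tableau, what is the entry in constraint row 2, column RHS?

91/20

Ratio test on column x3 — row 1: entry 0 ≤ 0; row 2: (91/5)/4 = 91/20; row 3: entry 0 ≤ 0. Minimum is 91/20 at row 2 (u2 leaves); pivot element 4.
Divide row 2 by 4; eliminate column x3 from the other rows.
In the new row 2, the RHS entry is the old entry divided by the pivot: (91/5)/4 = 91/20.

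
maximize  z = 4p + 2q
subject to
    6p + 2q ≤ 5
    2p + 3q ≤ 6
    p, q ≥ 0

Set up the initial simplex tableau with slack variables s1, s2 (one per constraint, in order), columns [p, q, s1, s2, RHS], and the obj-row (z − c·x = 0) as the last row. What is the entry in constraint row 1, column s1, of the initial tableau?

1

Slack s1 belongs to constraint 1; its column is the unit vector e_1, so the entry in row 1 is 1.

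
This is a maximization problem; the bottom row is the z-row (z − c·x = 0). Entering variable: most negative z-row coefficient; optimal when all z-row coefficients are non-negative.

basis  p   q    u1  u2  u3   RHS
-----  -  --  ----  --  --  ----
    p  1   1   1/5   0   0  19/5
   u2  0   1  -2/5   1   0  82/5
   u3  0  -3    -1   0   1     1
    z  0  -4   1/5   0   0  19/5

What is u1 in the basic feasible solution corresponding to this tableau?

u1 is not in the basis, so in the current basic feasible solution u1 = 0.

0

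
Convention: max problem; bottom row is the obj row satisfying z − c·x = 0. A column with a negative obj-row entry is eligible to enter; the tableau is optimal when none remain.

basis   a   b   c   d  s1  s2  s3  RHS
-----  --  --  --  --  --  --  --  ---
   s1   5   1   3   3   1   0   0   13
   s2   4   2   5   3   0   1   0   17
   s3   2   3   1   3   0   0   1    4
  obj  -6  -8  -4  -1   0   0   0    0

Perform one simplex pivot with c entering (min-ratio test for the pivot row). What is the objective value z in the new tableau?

Ratio test on column c — row 1: 13/3 = 13/3; row 2: 17/5 = 17/5; row 3: 4/1 = 4. Minimum is 17/5 at row 2 (s2 leaves); pivot element 5.
Pivot on row 2; the obj-row RHS becomes 0 − (-4)·(17/5) = 68/5.

68/5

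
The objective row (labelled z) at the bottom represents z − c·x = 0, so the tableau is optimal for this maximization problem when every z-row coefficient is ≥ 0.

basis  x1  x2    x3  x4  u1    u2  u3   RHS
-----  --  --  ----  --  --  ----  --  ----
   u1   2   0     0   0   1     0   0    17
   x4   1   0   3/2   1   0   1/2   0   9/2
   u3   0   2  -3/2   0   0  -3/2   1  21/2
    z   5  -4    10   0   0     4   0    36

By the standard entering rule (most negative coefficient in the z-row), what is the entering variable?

Negative z-row entries: x2: -4.
The most negative is -4 in column x2, so x2 enters.

x2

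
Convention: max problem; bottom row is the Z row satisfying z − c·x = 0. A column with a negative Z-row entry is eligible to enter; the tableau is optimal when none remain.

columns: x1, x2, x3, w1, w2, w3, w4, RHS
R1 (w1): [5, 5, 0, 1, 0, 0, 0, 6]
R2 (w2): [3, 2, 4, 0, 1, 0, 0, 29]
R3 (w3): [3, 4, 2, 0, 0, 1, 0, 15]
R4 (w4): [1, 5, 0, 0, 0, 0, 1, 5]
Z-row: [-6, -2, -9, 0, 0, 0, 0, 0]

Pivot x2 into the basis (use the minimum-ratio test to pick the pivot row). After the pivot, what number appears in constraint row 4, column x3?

0

Ratio test on column x2 — row 1: 6/5 = 6/5; row 2: 29/2 = 29/2; row 3: 15/4 = 15/4; row 4: 5/5 = 1. Minimum is 1 at row 4 (w4 leaves); pivot element 5.
Divide row 4 by 5; eliminate column x2 from the other rows.
In the new row 4, the x3 entry is the old entry divided by the pivot: 0/5 = 0.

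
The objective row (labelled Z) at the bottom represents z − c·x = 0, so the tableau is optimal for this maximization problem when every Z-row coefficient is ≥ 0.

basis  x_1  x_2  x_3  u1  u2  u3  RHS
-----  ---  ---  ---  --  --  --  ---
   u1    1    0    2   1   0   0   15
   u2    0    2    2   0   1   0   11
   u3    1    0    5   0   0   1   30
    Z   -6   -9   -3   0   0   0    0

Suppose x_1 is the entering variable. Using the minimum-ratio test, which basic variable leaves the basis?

u1

Column x_1 entries and ratios — u1: 15/1 = 15; u2: 0 ≤ 0, skip; u3: 30/1 = 30.
Smallest ratio is 15 in the row of u1, so u1 leaves.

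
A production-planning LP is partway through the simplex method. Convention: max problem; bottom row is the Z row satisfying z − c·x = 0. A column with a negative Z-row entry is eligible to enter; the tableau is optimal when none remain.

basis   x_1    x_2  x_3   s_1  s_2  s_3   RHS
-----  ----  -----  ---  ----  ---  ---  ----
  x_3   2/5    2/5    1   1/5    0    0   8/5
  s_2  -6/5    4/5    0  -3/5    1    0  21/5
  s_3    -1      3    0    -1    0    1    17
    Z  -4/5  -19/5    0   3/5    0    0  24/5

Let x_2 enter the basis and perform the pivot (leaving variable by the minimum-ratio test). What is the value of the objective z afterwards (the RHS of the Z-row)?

20

Ratio test on column x_2 — row 1: (8/5)/(2/5) = 4; row 2: (21/5)/(4/5) = 21/4; row 3: 17/3 = 17/3. Minimum is 4 at row 1 (x_3 leaves); pivot element 2/5.
Pivot on row 1; the Z-row RHS becomes 24/5 − (-19/5)·4 = 20.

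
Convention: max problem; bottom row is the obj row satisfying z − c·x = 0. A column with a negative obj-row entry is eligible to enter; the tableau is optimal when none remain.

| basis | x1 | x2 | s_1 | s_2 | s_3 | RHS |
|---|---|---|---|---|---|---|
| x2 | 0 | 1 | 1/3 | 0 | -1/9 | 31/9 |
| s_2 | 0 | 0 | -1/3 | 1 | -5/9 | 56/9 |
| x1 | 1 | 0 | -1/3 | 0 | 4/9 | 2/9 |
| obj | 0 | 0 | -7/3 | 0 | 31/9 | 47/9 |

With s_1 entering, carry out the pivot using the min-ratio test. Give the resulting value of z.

88/3

Ratio test on column s_1 — row 1: (31/9)/(1/3) = 31/3; row 2: entry -1/3 ≤ 0; row 3: entry -1/3 ≤ 0. Minimum is 31/3 at row 1 (x2 leaves); pivot element 1/3.
Pivot on row 1; the obj-row RHS becomes 47/9 − (-7/3)·(31/3) = 88/3.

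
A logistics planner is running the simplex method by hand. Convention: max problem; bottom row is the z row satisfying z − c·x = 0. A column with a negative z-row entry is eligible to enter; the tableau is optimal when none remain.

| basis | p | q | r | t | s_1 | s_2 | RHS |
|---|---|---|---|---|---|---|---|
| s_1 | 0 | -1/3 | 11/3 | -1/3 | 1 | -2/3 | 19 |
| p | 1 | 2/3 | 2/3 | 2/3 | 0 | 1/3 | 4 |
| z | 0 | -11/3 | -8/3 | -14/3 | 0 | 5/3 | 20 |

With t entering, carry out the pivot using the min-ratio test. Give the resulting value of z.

48

Ratio test on column t — row 1: entry -1/3 ≤ 0; row 2: 4/(2/3) = 6. Minimum is 6 at row 2 (p leaves); pivot element 2/3.
Pivot on row 2; the z-row RHS becomes 20 − (-14/3)·6 = 48.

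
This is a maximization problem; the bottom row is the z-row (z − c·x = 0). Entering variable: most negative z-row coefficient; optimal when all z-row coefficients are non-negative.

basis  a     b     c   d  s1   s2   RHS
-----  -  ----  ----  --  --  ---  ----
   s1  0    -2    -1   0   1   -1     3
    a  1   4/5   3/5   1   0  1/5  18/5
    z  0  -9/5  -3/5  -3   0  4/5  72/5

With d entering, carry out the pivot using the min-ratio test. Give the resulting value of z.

Ratio test on column d — row 1: entry 0 ≤ 0; row 2: (18/5)/1 = 18/5. Minimum is 18/5 at row 2 (a leaves); pivot element 1.
Pivot on row 2; the z-row RHS becomes 72/5 − (-3)·(18/5) = 126/5.

126/5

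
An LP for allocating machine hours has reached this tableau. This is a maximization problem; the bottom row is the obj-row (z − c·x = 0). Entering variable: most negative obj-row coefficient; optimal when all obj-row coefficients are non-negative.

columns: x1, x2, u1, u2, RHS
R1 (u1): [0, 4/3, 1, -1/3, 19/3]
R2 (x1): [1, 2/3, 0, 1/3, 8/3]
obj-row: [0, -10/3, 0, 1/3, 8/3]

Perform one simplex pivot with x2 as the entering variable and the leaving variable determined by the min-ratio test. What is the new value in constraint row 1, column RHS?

Ratio test on column x2 — row 1: (19/3)/(4/3) = 19/4; row 2: (8/3)/(2/3) = 4. Minimum is 4 at row 2 (x1 leaves); pivot element 2/3.
Divide row 2 by 2/3; eliminate column x2 from the other rows.
Row 1 update in column RHS: 19/3 − (4/3)·4 = 1.

1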